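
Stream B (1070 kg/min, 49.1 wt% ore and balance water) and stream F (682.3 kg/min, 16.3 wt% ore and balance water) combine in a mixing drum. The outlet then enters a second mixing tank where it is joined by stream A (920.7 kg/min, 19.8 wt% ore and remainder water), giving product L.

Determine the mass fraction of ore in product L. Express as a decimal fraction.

0.306

Overall, product flow = 2673 kg/min.
ore in = 1070×0.491 + 682.3×0.163 + 920.7×0.198 = 818.88 kg/min.
ore fraction in L = 0.306.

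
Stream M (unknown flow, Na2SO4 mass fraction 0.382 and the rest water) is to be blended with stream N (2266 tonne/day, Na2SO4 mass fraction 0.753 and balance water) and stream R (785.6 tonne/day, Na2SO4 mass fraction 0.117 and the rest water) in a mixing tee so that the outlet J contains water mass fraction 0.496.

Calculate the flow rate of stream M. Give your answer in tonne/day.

2133 tonne/day

Let M be the unknown flow. Total out = 3051.6 + M.
water balance: 1253.4 + 0.618·M = 0.496·(3051.6 + M)
(0.618 − 0.496)·M = 0.496×3051.6 − 1253.4 = 260.21
M = 260.21 / 0.122 = 2132.8 tonne/day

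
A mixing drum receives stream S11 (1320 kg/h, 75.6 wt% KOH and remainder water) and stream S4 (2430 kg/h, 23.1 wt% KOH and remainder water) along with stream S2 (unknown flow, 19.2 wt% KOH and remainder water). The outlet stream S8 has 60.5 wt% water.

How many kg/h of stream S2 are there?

Let S2 be the unknown flow. Total out = 3750 + S2.
water balance: 2190.8 + 0.808·S2 = 0.605·(3750 + S2)
(0.808 − 0.605)·S2 = 0.605×3750 − 2190.8 = 78
S2 = 78 / 0.203 = 384.24 kg/h

384.2 kg/h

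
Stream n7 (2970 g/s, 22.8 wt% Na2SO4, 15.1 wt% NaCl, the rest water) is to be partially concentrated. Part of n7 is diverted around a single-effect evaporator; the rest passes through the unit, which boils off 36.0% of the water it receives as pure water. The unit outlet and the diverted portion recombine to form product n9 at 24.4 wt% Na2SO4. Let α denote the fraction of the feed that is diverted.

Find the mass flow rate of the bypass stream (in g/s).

2099 g/s

All 2970×0.228 = 677.16 g/s of Na2SO4 reaches n9, so n9 = 677.16/0.244 = 2775.2 g/s and vapour = 194.75 g/s.
The evaporator receives (1−α)·2970 of feed at 0.621 water and removes 0.360 of that water:
0.360×0.621×(1−α)×2970 = 194.75
(1−α) = 194.75/663.97 = 0.2933;  α = 0.7067.
Bypass flow = 0.7067×2970 = 2098.9 g/s.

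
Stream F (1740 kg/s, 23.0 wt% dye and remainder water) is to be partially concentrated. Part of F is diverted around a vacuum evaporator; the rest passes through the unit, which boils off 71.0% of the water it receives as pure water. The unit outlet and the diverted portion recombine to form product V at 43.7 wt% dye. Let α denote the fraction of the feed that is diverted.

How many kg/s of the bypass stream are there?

All 1740×0.230 = 400.2 kg/s of dye reaches V, so V = 400.2/0.437 = 915.79 kg/s and vapour = 824.21 kg/s.
The evaporator receives (1−α)·1740 of feed at 0.770 water and removes 0.710 of that water:
0.710×0.770×(1−α)×1740 = 824.21
(1−α) = 824.21/951.26 = 0.8664;  α = 0.1336.
Bypass flow = 0.1336×1740 = 232.39 kg/s.

232.4 kg/s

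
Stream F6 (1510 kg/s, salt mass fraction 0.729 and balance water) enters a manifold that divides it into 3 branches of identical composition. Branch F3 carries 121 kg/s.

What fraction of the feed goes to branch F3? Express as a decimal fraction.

Fraction to F3 = 121/1510 = 0.0801.

0.080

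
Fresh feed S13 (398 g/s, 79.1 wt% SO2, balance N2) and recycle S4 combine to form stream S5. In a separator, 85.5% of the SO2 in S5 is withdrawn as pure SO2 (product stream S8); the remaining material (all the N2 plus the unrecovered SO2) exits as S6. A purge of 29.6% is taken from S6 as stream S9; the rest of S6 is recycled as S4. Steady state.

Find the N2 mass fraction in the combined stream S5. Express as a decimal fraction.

N2 enters only via S13 and leaves only via the purge: 398×0.209 = 0.296×(N2 in S6), and the separator passes all N2, so N2 in S5 = N2 in S6 = 281.02 g/s.
SO2 in S5: m_A = 398×0.791 + (1−0.296)·(1−0.855)·m_A, so m_A = 314.82/0.8979 = 350.61 g/s.
S5 = 350.61 + 281.02 = 631.63 g/s.
N2 fraction in S5 = 281.02/631.63 = 0.445.

0.445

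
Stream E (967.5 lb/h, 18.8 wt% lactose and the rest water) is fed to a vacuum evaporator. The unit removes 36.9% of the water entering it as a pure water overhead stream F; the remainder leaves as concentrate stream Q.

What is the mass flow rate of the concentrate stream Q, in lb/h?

677.6 lb/h

water entering = 967.5×0.812 = 785.61 lb/h; overhead removed = 0.369×785.61 = 289.89 lb/h.
Concentrate = 967.5 − 289.89 = 677.61 lb/h.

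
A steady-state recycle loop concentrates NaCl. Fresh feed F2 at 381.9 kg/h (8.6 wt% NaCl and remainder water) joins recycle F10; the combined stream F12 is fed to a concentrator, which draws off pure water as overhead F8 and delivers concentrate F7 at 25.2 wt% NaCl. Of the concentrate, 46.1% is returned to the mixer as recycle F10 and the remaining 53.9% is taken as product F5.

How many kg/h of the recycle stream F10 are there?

Overall NaCl balance (none leaves overhead): NaCl in fresh feed = NaCl in product, i.e. 381.9×0.086 = (1−0.461)·F7·0.252.
F7 = 32.843/(0.252×0.539) = 241.8 kg/h.
Recycle F10 = 0.461×241.8 = 111.47 kg/h.

111.5 kg/h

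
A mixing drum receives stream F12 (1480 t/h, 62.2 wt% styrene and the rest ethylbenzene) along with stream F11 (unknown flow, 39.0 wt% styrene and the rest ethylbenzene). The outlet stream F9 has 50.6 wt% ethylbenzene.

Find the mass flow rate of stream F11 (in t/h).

1822 t/h

Let F11 be the unknown flow. Total out = 1480 + F11.
ethylbenzene balance: 559.44 + 0.610·F11 = 0.506·(1480 + F11)
(0.610 − 0.506)·F11 = 0.506×1480 − 559.44 = 189.44
F11 = 189.44 / 0.104 = 1821.5 t/h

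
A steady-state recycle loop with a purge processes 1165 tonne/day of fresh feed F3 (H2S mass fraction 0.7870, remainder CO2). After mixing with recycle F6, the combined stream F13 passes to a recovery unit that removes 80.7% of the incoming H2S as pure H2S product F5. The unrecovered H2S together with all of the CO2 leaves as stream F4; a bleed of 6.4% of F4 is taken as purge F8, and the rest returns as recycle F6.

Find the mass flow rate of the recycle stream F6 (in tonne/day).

3831 tonne/day

CO2 enters only via F3 and leaves only via the purge: 1165×0.213 = 0.064×(CO2 in F4), and the recovery unit passes all CO2, so CO2 in F13 = CO2 in F4 = 3877.3 tonne/day.
H2S in F13: m_A = 1165×0.787 + (1−0.064)·(1−0.807)·m_A, so m_A = 916.86/0.8194 = 1119 tonne/day.
F4 = (1−0.807)×1119 + 3877.3 = 4093.2 tonne/day.
Recycle F6 = (1−0.064)×4093.2 = 3831.3 tonne/day.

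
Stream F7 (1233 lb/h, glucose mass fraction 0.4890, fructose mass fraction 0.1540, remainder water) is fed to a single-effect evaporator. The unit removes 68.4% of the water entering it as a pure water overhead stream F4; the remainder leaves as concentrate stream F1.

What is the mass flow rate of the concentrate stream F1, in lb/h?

water entering = 1233×0.357 = 440.18 lb/h; overhead removed = 0.684×440.18 = 301.08 lb/h.
Concentrate = 1233 − 301.08 = 931.92 lb/h.

931.9 lb/h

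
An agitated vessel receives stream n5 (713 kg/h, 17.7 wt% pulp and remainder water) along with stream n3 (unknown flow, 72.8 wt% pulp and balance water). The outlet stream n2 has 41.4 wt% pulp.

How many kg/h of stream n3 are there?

538.2 kg/h

Let n3 be the unknown flow. Total out = 713 + n3.
pulp balance: 126.2 + 0.728·n3 = 0.414·(713 + n3)
(0.728 − 0.414)·n3 = 0.414×713 − 126.2 = 168.98
n3 = 168.98 / 0.314 = 538.16 kg/h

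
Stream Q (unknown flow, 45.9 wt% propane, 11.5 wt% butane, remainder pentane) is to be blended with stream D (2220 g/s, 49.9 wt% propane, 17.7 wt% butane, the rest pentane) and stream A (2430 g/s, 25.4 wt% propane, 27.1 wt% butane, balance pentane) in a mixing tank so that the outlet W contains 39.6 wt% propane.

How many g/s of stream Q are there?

Let Q be the unknown flow. Total out = 4650 + Q.
propane balance: 1725 + 0.459·Q = 0.396·(4650 + Q)
(0.459 − 0.396)·Q = 0.396×4650 − 1725 = 116.4
Q = 116.4 / 0.063 = 1847.6 g/s

1848 g/s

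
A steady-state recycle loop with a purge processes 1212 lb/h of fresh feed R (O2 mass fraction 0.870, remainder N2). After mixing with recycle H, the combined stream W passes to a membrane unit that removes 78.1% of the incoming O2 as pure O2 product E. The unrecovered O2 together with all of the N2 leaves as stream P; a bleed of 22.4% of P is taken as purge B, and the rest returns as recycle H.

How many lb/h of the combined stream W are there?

1974 lb/h

N2 enters only via R and leaves only via the purge: 1212×0.130 = 0.224×(N2 in P), and the membrane unit passes all N2, so N2 in W = N2 in P = 703.39 lb/h.
O2 in W: m_A = 1212×0.870 + (1−0.224)·(1−0.781)·m_A, so m_A = 1054.4/0.8301 = 1270.3 lb/h.
W = 1270.3 + 703.39 = 1973.7 lb/h.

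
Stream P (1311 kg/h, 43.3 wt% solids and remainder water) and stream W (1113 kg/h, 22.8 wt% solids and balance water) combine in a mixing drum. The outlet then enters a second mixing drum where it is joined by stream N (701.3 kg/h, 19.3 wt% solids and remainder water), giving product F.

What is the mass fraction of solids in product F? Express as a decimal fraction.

0.306

Overall, product flow = 3125.3 kg/h.
solids in = 1311×0.433 + 1113×0.228 + 701.3×0.193 = 956.78 kg/h.
solids fraction in F = 0.306.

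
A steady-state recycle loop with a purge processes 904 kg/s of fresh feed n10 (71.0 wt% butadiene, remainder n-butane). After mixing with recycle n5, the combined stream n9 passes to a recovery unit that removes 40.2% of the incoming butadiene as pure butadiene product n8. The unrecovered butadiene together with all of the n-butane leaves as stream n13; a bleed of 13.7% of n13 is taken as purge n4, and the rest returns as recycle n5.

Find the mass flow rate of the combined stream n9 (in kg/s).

3240 kg/s

n-butane enters only via n10 and leaves only via the purge: 904×0.290 = 0.137×(n-butane in n13), and the recovery unit passes all n-butane, so n-butane in n9 = n-butane in n13 = 1913.6 kg/s.
butadiene in n9: m_A = 904×0.710 + (1−0.137)·(1−0.402)·m_A, so m_A = 641.84/0.4839 = 1326.3 kg/s.
n9 = 1326.3 + 1913.6 = 3239.9 kg/s.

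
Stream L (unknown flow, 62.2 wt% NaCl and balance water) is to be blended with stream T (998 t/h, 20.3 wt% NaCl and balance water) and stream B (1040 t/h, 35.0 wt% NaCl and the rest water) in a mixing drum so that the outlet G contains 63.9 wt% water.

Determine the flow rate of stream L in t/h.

648 t/h

Let L be the unknown flow. Total out = 2038 + L.
water balance: 1471.4 + 0.378·L = 0.639·(2038 + L)
(0.378 − 0.639)·L = 0.639×2038 − 1471.4 = -169.12
L = -169.12 / -0.261 = 647.98 t/h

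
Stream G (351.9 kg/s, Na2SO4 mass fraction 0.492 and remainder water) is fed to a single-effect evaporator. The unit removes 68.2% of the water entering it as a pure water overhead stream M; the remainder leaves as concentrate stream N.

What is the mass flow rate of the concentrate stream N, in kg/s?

water entering = 351.9×0.508 = 178.77 kg/s; overhead removed = 0.682×178.77 = 121.92 kg/s.
Concentrate = 351.9 − 121.92 = 229.98 kg/s.

230 kg/s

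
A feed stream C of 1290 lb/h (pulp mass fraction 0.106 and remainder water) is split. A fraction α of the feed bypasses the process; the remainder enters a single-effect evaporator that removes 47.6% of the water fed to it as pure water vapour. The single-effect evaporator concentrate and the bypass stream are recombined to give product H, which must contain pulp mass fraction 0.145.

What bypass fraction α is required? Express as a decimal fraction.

All 1290×0.106 = 136.74 lb/h of pulp reaches H, so H = 136.74/0.145 = 943.03 lb/h and vapour = 346.97 lb/h.
The evaporator receives (1−α)·1290 of feed at 0.894 water and removes 0.476 of that water:
0.476×0.894×(1−α)×1290 = 346.97
(1−α) = 346.97/548.95 = 0.6321;  α = 0.3679.

0.368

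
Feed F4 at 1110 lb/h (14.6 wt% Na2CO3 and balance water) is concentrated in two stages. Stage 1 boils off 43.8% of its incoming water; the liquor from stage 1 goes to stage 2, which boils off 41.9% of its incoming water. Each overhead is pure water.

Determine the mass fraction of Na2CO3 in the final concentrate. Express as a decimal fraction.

0.3437

water in feed = 1110×0.854 = 947.94 lb/h.
After stage 1: water left = (1−0.438)×947.94 = 532.74; stream total = 694.8 lb/h.
After stage 2: water left = (1−0.419)×532.74 = 309.52; final concentrate = 471.58 lb/h.
Na2CO3 fraction = 162.06/471.58 = 0.3437.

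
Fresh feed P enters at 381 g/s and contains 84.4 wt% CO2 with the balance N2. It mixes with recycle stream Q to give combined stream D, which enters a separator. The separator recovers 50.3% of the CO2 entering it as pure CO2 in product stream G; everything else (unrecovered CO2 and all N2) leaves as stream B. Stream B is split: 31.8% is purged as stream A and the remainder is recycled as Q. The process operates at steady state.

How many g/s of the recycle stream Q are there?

N2 enters only via P and leaves only via the purge: 381×0.156 = 0.318×(N2 in B), and the separator passes all N2, so N2 in D = N2 in B = 186.91 g/s.
CO2 in D: m_A = 381×0.844 + (1−0.318)·(1−0.503)·m_A, so m_A = 321.56/0.6610 = 486.45 g/s.
B = (1−0.503)×486.45 + 186.91 = 428.67 g/s.
Recycle Q = (1−0.318)×428.67 = 292.35 g/s.

292.4 g/s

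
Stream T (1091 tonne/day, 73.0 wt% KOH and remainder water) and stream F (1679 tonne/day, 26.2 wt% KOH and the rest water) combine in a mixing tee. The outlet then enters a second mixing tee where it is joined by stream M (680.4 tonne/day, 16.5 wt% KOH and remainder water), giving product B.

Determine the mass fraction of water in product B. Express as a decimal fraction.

0.6091

Overall, product flow = 3450.4 tonne/day.
water in = 1091×0.270 + 1679×0.738 + 680.4×0.835 = 2101.8 tonne/day.
water fraction in B = 0.6091.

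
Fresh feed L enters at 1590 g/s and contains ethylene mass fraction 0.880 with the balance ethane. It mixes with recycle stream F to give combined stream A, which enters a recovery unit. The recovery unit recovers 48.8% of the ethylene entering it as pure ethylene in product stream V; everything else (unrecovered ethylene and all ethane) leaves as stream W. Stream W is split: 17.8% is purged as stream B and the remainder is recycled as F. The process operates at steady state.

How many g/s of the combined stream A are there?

3488 g/s

ethane enters only via L and leaves only via the purge: 1590×0.120 = 0.178×(ethane in W), and the recovery unit passes all ethane, so ethane in A = ethane in W = 1071.9 g/s.
ethylene in A: m_A = 1590×0.880 + (1−0.178)·(1−0.488)·m_A, so m_A = 1399.2/0.5791 = 2416 g/s.
A = 2416 + 1071.9 = 3487.9 g/s.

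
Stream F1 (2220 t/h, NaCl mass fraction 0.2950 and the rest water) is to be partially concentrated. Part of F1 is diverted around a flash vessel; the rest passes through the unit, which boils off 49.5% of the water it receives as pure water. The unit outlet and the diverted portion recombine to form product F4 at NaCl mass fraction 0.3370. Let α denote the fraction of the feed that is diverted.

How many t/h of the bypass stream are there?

All 2220×0.295 = 654.9 t/h of NaCl reaches F4, so F4 = 654.9/0.337 = 1943.3 t/h and vapour = 276.68 t/h.
The evaporator receives (1−α)·2220 of feed at 0.705 water and removes 0.495 of that water:
0.495×0.705×(1−α)×2220 = 276.68
(1−α) = 276.68/774.72 = 0.3571;  α = 0.6429.
Bypass flow = 0.6429×2220 = 1427.2 t/h.

1427 t/h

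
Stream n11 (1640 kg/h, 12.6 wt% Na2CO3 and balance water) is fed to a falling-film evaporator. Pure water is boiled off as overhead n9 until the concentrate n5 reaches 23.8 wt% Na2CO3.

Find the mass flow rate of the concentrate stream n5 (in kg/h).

Na2CO3 is conserved: 1640×0.126 = 206.64 kg/h all reports to the concentrate.
Concentrate = 206.64/(target fraction) = 868.24 kg/h.

868.2 kg/h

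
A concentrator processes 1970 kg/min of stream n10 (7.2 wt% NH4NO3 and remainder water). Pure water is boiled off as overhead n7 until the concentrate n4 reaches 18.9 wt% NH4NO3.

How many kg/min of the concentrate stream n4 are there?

NH4NO3 is conserved: 1970×0.072 = 141.84 kg/min all reports to the concentrate.
Concentrate = 141.84/(target fraction) = 750.48 kg/min.

750.5 kg/min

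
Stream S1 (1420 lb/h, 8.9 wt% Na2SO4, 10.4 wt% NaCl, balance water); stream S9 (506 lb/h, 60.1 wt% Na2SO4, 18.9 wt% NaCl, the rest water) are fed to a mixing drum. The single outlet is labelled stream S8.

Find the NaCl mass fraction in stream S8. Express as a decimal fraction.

0.126

Total flow out = 1420 + 506 = 1926 lb/h.
NaCl in = 1420×0.104 + 506×0.189 = 243.31 lb/h.
NaCl mass fraction in S8 = 243.31/1926 = 0.126.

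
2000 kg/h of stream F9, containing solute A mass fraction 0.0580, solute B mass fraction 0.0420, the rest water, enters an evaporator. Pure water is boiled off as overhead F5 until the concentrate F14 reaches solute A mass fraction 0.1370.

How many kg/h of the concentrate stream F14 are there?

846.7 kg/h

solute A is conserved: 2000×0.058 = 116 kg/h all reports to the concentrate.
Concentrate = 116/(target fraction) = 846.72 kg/h.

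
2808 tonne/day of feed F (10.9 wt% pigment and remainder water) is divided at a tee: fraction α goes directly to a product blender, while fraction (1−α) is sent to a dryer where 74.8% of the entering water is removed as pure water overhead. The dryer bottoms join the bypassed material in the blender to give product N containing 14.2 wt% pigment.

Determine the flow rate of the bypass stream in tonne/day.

All 2808×0.109 = 306.07 tonne/day of pigment reaches N, so N = 306.07/0.142 = 2155.4 tonne/day and vapour = 652.56 tonne/day.
The evaporator receives (1−α)·2808 of feed at 0.891 water and removes 0.748 of that water:
0.748×0.891×(1−α)×2808 = 652.56
(1−α) = 652.56/1871.4 = 0.3487;  α = 0.6513.
Bypass flow = 0.6513×2808 = 1828.9 tonne/day.

1829 tonne/day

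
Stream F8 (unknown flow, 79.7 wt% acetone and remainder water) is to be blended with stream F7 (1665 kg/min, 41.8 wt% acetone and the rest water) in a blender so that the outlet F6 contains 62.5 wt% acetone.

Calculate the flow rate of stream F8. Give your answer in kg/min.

Let F8 be the unknown flow. Total out = 1665 + F8.
acetone balance: 695.97 + 0.797·F8 = 0.625·(1665 + F8)
(0.797 − 0.625)·F8 = 0.625×1665 − 695.97 = 344.65
F8 = 344.65 / 0.172 = 2003.8 kg/min

2004 kg/min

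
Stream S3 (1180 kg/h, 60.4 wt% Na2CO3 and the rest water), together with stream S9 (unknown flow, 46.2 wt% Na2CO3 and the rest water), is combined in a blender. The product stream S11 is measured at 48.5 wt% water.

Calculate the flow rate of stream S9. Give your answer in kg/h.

1982 kg/h

Let S9 be the unknown flow. Total out = 1180 + S9.
water balance: 467.28 + 0.538·S9 = 0.485·(1180 + S9)
(0.538 − 0.485)·S9 = 0.485×1180 − 467.28 = 105.02
S9 = 105.02 / 0.053 = 1981.5 kg/h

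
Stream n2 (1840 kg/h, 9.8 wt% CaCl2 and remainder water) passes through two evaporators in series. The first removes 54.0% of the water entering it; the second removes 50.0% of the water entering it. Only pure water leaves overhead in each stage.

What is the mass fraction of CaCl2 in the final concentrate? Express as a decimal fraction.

water in feed = 1840×0.902 = 1659.7 kg/h.
After stage 1: water left = (1−0.540)×1659.7 = 763.45; stream total = 943.77 kg/h.
After stage 2: water left = (1−0.500)×763.45 = 381.73; final concentrate = 562.05 kg/h.
CaCl2 fraction = 180.32/562.05 = 0.3208.

0.3208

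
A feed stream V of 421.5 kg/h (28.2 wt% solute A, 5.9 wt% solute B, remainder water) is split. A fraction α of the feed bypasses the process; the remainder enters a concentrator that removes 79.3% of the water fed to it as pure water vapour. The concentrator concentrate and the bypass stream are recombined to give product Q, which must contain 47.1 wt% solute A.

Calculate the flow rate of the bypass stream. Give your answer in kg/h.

All 421.5×0.282 = 118.86 kg/h of solute A reaches Q, so Q = 118.86/0.471 = 252.36 kg/h and vapour = 169.14 kg/h.
The evaporator receives (1−α)·421.5 of feed at 0.659 water and removes 0.793 of that water:
0.793×0.659×(1−α)×421.5 = 169.14
(1−α) = 169.14/220.27 = 0.7679;  α = 0.2321.
Bypass flow = 0.2321×421.5 = 97.847 kg/h.

97.85 kg/h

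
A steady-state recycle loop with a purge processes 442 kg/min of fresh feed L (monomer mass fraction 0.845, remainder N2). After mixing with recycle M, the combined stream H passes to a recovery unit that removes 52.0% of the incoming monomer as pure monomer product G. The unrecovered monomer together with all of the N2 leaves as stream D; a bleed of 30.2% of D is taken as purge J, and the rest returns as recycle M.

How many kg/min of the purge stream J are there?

N2 enters only via L and leaves only via the purge: 442×0.155 = 0.302×(N2 in D), and the recovery unit passes all N2, so N2 in H = N2 in D = 226.85 kg/min.
monomer in H: m_A = 442×0.845 + (1−0.302)·(1−0.520)·m_A, so m_A = 373.49/0.6650 = 561.67 kg/min.
D = (1−0.520)×561.67 + 226.85 = 496.46 kg/min.
Purge J = 0.302×496.46 = 149.93 kg/min.

149.9 kg/min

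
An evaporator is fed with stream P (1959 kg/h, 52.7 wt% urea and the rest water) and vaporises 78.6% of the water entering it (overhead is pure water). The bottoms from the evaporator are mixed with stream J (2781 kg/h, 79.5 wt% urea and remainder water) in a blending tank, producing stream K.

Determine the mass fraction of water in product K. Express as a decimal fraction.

Vapour removed = 0.786×0.473×1959 = 728.31 kg/h; concentrate = 1230.7 kg/h.
water reaching the mixer = 198.29 (from concentrate) + 2781×0.205 = 768.4 kg/h.
Product flow = 1230.7 + 2781 = 4011.7 kg/h; water fraction = 0.192.

0.192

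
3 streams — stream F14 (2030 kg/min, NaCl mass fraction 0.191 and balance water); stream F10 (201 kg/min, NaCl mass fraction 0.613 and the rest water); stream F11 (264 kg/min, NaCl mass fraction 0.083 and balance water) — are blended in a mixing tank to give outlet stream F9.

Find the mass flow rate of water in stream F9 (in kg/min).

1962 kg/min

water out = water in = 2030×0.809 + 201×0.387 + 264×0.917 = 1962.1 kg/min.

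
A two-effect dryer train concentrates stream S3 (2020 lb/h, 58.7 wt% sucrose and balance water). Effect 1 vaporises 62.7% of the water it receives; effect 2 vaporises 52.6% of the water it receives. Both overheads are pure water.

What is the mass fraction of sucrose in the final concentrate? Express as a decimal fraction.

0.889

water in feed = 2020×0.413 = 834.26 lb/h.
After stage 1: water left = (1−0.627)×834.26 = 311.18; stream total = 1496.9 lb/h.
After stage 2: water left = (1−0.526)×311.18 = 147.5; final concentrate = 1333.2 lb/h.
sucrose fraction = 1185.7/1333.2 = 0.889.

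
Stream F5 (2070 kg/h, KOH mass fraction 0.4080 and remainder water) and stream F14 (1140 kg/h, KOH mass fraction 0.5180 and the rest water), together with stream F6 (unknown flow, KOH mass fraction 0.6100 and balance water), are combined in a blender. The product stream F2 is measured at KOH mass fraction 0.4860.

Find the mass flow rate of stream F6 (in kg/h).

Let F6 be the unknown flow. Total out = 3210 + F6.
KOH balance: 1435.1 + 0.610·F6 = 0.486·(3210 + F6)
(0.610 − 0.486)·F6 = 0.486×3210 − 1435.1 = 124.98
F6 = 124.98 / 0.124 = 1007.9 kg/h

1008 kg/h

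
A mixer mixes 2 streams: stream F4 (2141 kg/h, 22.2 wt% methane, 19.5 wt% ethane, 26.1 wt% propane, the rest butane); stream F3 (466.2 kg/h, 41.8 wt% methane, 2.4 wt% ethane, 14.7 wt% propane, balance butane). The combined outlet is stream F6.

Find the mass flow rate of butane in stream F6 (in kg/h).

butane out = butane in = 2141×0.322 + 466.2×0.411 = 881.01 kg/h.

881 kg/h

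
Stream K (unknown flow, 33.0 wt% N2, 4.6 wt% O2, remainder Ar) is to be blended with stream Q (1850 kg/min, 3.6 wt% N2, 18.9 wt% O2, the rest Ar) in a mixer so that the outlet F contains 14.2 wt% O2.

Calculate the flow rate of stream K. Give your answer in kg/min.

Let K be the unknown flow. Total out = 1850 + K.
O2 balance: 349.65 + 0.046·K = 0.142·(1850 + K)
(0.046 − 0.142)·K = 0.142×1850 − 349.65 = -86.95
K = -86.95 / -0.096 = 905.73 kg/min

905.7 kg/min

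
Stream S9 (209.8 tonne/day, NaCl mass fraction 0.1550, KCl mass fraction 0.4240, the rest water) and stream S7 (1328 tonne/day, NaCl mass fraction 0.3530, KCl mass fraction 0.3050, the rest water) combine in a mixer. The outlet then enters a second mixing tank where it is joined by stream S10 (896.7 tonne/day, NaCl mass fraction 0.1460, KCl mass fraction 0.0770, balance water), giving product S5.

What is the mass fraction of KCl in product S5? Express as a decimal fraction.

0.2313

Overall, product flow = 2434.5 tonne/day.
KCl in = 209.8×0.424 + 1328×0.305 + 896.7×0.077 = 563.04 tonne/day.
KCl fraction in S5 = 0.2313.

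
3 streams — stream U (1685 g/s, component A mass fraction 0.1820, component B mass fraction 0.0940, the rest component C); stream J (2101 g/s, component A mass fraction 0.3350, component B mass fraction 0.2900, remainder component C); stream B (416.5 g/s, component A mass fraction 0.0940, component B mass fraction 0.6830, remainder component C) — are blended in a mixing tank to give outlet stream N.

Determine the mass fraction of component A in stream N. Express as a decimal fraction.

0.2498

Total flow out = 1685 + 2101 + 416.5 = 4202.5 g/s.
component A in = 1685×0.182 + 2101×0.335 + 416.5×0.094 = 1049.7 g/s.
component A mass fraction in N = 1049.7/4202.5 = 0.2498.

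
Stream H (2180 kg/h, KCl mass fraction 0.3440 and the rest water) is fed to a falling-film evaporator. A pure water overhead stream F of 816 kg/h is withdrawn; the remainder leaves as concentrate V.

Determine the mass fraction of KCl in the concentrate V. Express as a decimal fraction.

KCl is not removed: 2180×0.344 = 749.92 kg/h of KCl enters V.
Concentrate = 2180 − 816 = 1364 kg/h.
Mass fraction = 749.92/1364 = 0.5498.

0.5498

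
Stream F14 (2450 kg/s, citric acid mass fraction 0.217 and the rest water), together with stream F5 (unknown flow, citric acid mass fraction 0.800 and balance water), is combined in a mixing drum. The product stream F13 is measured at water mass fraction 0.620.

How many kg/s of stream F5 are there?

Let F5 be the unknown flow. Total out = 2450 + F5.
water balance: 1918.4 + 0.200·F5 = 0.620·(2450 + F5)
(0.200 − 0.620)·F5 = 0.620×2450 − 1918.4 = -399.35
F5 = -399.35 / -0.420 = 950.83 kg/s

950.8 kg/s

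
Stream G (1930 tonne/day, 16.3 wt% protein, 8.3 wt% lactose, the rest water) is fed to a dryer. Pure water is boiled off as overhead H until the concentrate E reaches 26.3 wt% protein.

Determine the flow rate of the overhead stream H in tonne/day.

protein is conserved: 1930×0.163 = 314.59 tonne/day all reports to the concentrate.
Concentrate = 314.59/(target fraction) = 1196.2 tonne/day.
Overhead = 1930 − 1196.2 = 733.84 tonne/day.

733.8 tonne/day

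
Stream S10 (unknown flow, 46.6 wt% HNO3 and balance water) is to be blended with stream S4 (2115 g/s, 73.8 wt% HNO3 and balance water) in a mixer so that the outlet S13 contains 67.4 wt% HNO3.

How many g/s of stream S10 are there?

Let S10 be the unknown flow. Total out = 2115 + S10.
HNO3 balance: 1560.9 + 0.466·S10 = 0.674·(2115 + S10)
(0.466 − 0.674)·S10 = 0.674×2115 − 1560.9 = -135.36
S10 = -135.36 / -0.208 = 650.77 g/s

650.8 g/s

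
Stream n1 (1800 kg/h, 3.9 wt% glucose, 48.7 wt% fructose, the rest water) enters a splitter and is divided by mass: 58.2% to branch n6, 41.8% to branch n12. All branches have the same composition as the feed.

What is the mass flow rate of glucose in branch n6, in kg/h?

Branch n6 total = 0.582×1800 = 1047.6 kg/h.
glucose in n6 = 0.039×1047.6 = 40.856 kg/h.

40.86 kg/h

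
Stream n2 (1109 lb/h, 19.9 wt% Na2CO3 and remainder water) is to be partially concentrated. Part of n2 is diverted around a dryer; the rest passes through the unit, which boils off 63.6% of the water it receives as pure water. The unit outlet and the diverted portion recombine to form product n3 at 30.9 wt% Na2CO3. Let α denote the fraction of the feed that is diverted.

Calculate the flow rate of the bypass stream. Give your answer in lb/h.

334 lb/h

All 1109×0.199 = 220.69 lb/h of Na2CO3 reaches n3, so n3 = 220.69/0.309 = 714.21 lb/h and vapour = 394.79 lb/h.
The evaporator receives (1−α)·1109 of feed at 0.801 water and removes 0.636 of that water:
0.636×0.801×(1−α)×1109 = 394.79
(1−α) = 394.79/564.96 = 0.6988;  α = 0.3012.
Bypass flow = 0.3012×1109 = 334.05 lb/h.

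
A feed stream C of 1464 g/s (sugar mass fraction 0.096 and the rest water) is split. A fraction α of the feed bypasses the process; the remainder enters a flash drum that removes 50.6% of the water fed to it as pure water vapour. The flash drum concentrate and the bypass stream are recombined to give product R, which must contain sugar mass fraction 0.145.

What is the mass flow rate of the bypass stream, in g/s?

All 1464×0.096 = 140.54 g/s of sugar reaches R, so R = 140.54/0.145 = 969.27 g/s and vapour = 494.73 g/s.
The evaporator receives (1−α)·1464 of feed at 0.904 water and removes 0.506 of that water:
0.506×0.904×(1−α)×1464 = 494.73
(1−α) = 494.73/669.67 = 0.7388;  α = 0.2612.
Bypass flow = 0.2612×1464 = 382.44 g/s.

382.4 g/s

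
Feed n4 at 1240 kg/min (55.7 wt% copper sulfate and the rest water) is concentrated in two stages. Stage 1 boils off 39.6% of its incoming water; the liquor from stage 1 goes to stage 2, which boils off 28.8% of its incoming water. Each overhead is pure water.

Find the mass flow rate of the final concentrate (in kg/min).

926.9 kg/min

water in feed = 1240×0.443 = 549.32 kg/min.
After stage 1: water left = (1−0.396)×549.32 = 331.79; stream total = 1022.5 kg/min.
After stage 2: water left = (1−0.288)×331.79 = 236.23; final concentrate = 926.91 kg/min.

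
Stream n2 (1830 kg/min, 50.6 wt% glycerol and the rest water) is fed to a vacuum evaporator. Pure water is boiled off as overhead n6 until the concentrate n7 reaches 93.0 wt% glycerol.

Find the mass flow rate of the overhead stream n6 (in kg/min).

834.3 kg/min

glycerol is conserved: 1830×0.506 = 925.98 kg/min all reports to the concentrate.
Concentrate = 925.98/(target fraction) = 995.68 kg/min.
Overhead = 1830 − 995.68 = 834.32 kg/min.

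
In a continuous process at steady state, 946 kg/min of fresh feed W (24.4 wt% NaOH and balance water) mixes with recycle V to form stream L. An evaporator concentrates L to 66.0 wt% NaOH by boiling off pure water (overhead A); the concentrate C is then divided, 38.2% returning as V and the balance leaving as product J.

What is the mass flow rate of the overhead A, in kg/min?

Overall NaOH balance (none leaves overhead): NaOH in fresh feed = NaOH in product, i.e. 946×0.244 = (1−0.382)·C·0.660.
C = 230.82/(0.660×0.618) = 565.91 kg/min.
Recycle V = 0.382×565.91 = 216.18 kg/min.
Combined feed L = 946 + 216.18 = 1162.2 kg/min.
Overhead A = L − C = 1162.2 − 565.91 = 596.27 kg/min.

596.3 kg/min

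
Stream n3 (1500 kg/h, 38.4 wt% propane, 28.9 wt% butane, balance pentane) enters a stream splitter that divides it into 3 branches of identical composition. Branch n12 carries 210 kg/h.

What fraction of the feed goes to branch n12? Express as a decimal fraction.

0.140

Fraction to n12 = 210/1500 = 0.1400.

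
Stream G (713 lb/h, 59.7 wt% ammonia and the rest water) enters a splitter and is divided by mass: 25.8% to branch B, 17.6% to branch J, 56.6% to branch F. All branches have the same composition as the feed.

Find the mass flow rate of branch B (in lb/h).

Branch B flow = 0.258×713 = 183.95 lb/h.

184 lb/h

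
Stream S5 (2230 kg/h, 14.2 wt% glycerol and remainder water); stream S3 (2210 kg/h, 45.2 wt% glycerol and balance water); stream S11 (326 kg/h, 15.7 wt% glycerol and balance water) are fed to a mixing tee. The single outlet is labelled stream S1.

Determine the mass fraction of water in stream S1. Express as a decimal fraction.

0.7132

Total flow out = 2230 + 2210 + 326 = 4766 kg/h.
water in = 2230×0.858 + 2210×0.548 + 326×0.843 = 3399.2 kg/h.
water mass fraction in S1 = 3399.2/4766 = 0.7132.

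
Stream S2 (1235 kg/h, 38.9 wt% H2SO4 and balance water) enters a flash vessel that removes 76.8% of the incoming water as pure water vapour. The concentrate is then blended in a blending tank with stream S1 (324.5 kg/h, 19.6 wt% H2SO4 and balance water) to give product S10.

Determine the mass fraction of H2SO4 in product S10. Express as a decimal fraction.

0.555

Vapour removed = 0.768×0.611×1235 = 579.52 kg/h; concentrate = 655.48 kg/h.
H2SO4 reaching the mixer = 480.42 (from concentrate) + 324.5×0.196 = 544.02 kg/h.
Product flow = 655.48 + 324.5 = 979.98 kg/h; H2SO4 fraction = 0.555.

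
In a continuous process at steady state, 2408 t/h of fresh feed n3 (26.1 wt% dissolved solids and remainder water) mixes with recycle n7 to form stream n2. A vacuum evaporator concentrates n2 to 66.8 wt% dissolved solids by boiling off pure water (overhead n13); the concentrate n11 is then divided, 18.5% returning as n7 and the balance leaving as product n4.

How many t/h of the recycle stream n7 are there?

213.6 t/h

Overall dissolved solids balance (none leaves overhead): dissolved solids in fresh feed = dissolved solids in product, i.e. 2408×0.261 = (1−0.185)·n11·0.668.
n11 = 628.49/(0.668×0.815) = 1154.4 t/h.
Recycle n7 = 0.185×1154.4 = 213.57 t/h.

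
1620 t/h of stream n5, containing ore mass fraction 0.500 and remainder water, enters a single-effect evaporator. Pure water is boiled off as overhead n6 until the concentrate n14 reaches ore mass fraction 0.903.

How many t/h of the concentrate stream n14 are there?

ore is conserved: 1620×0.500 = 810 t/h all reports to the concentrate.
Concentrate = 810/(target fraction) = 897.01 t/h.

897 t/h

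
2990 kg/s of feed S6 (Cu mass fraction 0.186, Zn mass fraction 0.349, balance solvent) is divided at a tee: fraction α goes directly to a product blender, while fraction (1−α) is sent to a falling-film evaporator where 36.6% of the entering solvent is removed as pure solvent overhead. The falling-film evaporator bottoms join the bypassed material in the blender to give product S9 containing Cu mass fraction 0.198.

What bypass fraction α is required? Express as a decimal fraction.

0.644

All 2990×0.186 = 556.14 kg/s of Cu reaches S9, so S9 = 556.14/0.198 = 2808.8 kg/s and vapour = 181.21 kg/s.
The evaporator receives (1−α)·2990 of feed at 0.465 solvent and removes 0.366 of that solvent:
0.366×0.465×(1−α)×2990 = 181.21
(1−α) = 181.21/508.87 = 0.3561;  α = 0.6439.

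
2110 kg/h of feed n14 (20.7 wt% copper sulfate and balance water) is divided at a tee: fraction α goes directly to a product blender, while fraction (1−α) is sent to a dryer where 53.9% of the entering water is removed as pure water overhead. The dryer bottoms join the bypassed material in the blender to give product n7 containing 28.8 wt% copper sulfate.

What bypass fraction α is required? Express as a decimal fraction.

0.342

All 2110×0.207 = 436.77 kg/h of copper sulfate reaches n7, so n7 = 436.77/0.288 = 1516.6 kg/h and vapour = 593.44 kg/h.
The evaporator receives (1−α)·2110 of feed at 0.793 water and removes 0.539 of that water:
0.539×0.793×(1−α)×2110 = 593.44
(1−α) = 593.44/901.87 = 0.6580;  α = 0.3420.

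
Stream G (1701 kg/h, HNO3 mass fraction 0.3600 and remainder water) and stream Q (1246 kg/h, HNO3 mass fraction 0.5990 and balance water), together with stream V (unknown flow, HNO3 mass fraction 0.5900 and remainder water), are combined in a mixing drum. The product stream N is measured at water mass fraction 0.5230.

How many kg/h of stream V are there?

Let V be the unknown flow. Total out = 2947 + V.
water balance: 1588.3 + 0.410·V = 0.523·(2947 + V)
(0.410 − 0.523)·V = 0.523×2947 − 1588.3 = -47.005
V = -47.005 / -0.113 = 415.97 kg/h

416 kg/h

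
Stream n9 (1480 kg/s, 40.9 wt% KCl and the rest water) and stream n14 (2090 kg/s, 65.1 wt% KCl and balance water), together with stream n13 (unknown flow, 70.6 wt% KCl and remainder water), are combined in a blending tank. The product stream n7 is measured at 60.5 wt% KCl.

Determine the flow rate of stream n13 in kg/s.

Let n13 be the unknown flow. Total out = 3570 + n13.
KCl balance: 1965.9 + 0.706·n13 = 0.605·(3570 + n13)
(0.706 − 0.605)·n13 = 0.605×3570 − 1965.9 = 193.94
n13 = 193.94 / 0.101 = 1920.2 kg/s

1920 kg/s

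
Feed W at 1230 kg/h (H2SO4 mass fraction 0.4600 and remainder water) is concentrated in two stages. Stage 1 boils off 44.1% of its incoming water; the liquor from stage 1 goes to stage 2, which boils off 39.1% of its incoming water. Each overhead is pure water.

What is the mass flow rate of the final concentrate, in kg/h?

water in feed = 1230×0.540 = 664.2 kg/h.
After stage 1: water left = (1−0.441)×664.2 = 371.29; stream total = 937.09 kg/h.
After stage 2: water left = (1−0.391)×371.29 = 226.11; final concentrate = 791.91 kg/h.

791.9 kg/h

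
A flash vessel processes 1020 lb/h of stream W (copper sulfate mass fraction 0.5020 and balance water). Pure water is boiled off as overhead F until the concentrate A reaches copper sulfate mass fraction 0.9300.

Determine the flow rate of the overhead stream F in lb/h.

469.4 lb/h

copper sulfate is conserved: 1020×0.502 = 512.04 lb/h all reports to the concentrate.
Concentrate = 512.04/(target fraction) = 550.58 lb/h.
Overhead = 1020 − 550.58 = 469.42 lb/h.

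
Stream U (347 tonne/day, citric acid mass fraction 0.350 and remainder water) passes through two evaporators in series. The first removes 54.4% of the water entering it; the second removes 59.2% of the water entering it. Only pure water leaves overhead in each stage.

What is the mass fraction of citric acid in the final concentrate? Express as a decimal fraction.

water in feed = 347×0.650 = 225.55 tonne/day.
After stage 1: water left = (1−0.544)×225.55 = 102.85; stream total = 224.3 tonne/day.
After stage 2: water left = (1−0.592)×102.85 = 41.963; final concentrate = 163.41 tonne/day.
citric acid fraction = 121.45/163.41 = 0.743.

0.743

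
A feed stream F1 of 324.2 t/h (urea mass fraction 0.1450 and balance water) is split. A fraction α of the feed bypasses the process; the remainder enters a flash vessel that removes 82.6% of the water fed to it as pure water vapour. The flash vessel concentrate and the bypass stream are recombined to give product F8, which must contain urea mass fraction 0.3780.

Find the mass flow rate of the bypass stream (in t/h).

All 324.2×0.145 = 47.009 t/h of urea reaches F8, so F8 = 47.009/0.378 = 124.36 t/h and vapour = 199.84 t/h.
The evaporator receives (1−α)·324.2 of feed at 0.855 water and removes 0.826 of that water:
0.826×0.855×(1−α)×324.2 = 199.84
(1−α) = 199.84/228.96 = 0.8728;  α = 0.1272.
Bypass flow = 0.1272×324.2 = 41.236 t/h.

41.24 t/h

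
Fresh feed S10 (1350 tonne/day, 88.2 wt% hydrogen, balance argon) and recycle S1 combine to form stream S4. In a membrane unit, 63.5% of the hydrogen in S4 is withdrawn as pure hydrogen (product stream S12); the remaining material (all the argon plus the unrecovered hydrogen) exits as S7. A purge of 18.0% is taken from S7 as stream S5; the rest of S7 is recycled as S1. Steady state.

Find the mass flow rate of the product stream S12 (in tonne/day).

1079 tonne/day

hydrogen in S4: m_A = 1350×0.882 + (1−0.180)·(1−0.635)·m_A, so m_A = 1190.7/0.7007 = 1699.3 tonne/day.
Product S12 = 0.635×1699.3 = 1079.1 tonne/day.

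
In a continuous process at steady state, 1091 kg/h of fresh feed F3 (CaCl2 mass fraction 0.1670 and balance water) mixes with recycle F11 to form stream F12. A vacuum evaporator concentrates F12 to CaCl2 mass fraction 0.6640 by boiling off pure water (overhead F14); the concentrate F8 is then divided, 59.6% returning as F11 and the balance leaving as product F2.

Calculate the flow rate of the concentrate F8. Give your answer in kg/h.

Overall CaCl2 balance (none leaves overhead): CaCl2 in fresh feed = CaCl2 in product, i.e. 1091×0.167 = (1−0.596)·F8·0.664.
F8 = 182.2/(0.664×0.404) = 679.19 kg/h.

679.2 kg/h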